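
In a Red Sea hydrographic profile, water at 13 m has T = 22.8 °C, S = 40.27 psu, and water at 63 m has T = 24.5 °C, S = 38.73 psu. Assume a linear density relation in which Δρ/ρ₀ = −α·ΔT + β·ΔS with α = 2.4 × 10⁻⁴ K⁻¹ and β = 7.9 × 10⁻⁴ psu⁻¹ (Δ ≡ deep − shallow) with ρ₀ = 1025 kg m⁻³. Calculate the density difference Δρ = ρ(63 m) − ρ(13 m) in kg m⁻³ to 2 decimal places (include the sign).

ΔT = +1.7 K, ΔS = -1.54 psu (deep − shallow).
Δρ/ρ₀ = −(2.4 × 10⁻⁴)(+1.7) + (7.9 × 10⁻⁴)(-1.54) = -1.6246 × 10⁻³.
Δρ = 1025 × (-1.6246 × 10⁻³) = -1.67 kg m⁻³.
Negative Δρ: lighter below, statically unstable.

-1.67 kg m⁻³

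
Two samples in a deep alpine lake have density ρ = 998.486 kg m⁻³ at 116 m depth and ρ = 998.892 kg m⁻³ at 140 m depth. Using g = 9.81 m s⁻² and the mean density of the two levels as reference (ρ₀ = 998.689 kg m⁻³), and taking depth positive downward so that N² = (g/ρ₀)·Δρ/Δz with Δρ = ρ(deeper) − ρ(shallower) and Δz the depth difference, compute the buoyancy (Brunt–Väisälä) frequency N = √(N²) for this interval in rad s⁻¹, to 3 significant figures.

0.0129 rad s⁻¹

Δρ = 998.892 − 998.486 = 0.406 kg m⁻³ over Δz = 140 − 116 = 24 m.
N² = (9.81/998.689) × (0.406/24) = 1.6617 × 10⁻⁴ s⁻².
N = √(1.6617 × 10⁻⁴) = 0.012891 rad s⁻¹ ≈ 0.0129 rad s⁻¹.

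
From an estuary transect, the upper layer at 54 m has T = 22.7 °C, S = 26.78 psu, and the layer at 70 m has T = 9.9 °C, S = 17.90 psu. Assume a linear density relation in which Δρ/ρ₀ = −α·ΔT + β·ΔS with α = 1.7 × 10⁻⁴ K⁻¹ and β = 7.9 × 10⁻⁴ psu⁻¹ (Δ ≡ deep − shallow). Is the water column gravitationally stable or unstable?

ΔT = 9.9 − 22.7 = -12.8 K and ΔS = 17.90 − 26.78 = -8.88 psu (deep − shallow).
−αΔT = 2.176 × 10⁻³; βΔS = -7.0152 × 10⁻³; sum Δρ/ρ₀ = -4.8392 × 10⁻³.
Δρ/ρ₀ < 0, so Δρ < 0: deeper water is lighter → statically unstable; the column would overturn.

unstable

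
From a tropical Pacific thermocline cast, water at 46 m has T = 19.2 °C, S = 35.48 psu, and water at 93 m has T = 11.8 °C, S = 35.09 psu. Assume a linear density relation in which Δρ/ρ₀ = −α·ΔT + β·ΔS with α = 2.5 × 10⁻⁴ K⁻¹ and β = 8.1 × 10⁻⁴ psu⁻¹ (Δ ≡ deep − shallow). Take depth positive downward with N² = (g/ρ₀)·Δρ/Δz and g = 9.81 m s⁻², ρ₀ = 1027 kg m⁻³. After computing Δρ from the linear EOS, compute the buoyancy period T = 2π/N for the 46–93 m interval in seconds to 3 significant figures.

ΔT = -7.4 K, ΔS = -0.39 psu (deep − shallow).
Δρ/ρ₀ = −αΔT + βΔS = 1.85 × 10⁻³ − 3.159 × 10⁻⁴ = 1.5341 × 10⁻³, so Δρ ≈ 1.576 kg m⁻³.
N² = (g/ρ₀)·Δρ/Δz = g·(Δρ/ρ₀)/Δz = 9.81 × 1.5341 × 10⁻³ / 47 = 3.2020 × 10⁻⁴ s⁻².
N = √(3.2020 × 10⁻⁴) = 0.017894 rad s⁻¹ → T = 2π/N = 351.13 s ≈ 351 s.

351 s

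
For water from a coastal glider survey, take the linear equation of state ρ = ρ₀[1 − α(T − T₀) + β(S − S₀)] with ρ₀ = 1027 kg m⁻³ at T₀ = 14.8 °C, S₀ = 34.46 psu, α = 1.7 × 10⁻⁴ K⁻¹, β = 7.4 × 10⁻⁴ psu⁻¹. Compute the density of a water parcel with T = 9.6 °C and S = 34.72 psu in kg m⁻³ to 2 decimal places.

1028.11 kg m⁻³

T − T₀ = -5.2 K, S − S₀ = +0.26 psu.
Bracket = 1 − α·(-5.2) + β·(+0.26) = 1 + (1.0764 × 10⁻³) = 1.0010764.
ρ = 1027 × 1.0010764 = 1028.11 kg m⁻³.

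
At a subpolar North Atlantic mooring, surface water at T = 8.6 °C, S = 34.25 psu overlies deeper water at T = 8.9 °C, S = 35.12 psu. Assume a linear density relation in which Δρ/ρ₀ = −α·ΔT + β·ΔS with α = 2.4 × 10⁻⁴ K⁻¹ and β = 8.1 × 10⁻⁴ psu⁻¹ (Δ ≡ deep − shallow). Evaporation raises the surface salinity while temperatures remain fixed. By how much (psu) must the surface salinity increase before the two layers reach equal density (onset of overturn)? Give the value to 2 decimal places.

Neutral buoyancy requires −α(T_deep − T_surf) + β(S_deep − S_surf′) = 0.
S_surf′ = S_deep − (α/β)·ΔT = 35.12 − (2.4 × 10⁻⁴/8.1 × 10⁻⁴)·(+0.3) = 35.0311 psu.
Increase required: 35.0311 − 34.25 = 0.7811 psu.

0.78 psu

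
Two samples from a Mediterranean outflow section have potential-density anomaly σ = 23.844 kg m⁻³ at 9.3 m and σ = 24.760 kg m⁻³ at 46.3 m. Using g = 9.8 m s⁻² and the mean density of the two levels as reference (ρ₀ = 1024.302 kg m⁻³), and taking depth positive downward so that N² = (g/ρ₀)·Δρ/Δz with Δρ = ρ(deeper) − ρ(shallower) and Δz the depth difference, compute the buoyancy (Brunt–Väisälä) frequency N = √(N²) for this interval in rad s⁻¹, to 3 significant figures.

0.0154 rad s⁻¹

Δρ = 1024.760 − 1023.844 = 0.916 kg m⁻³ over Δz = 46.3 − 9.3 = 37 m.
N² = (9.8/1024.302) × (0.916/37) = 2.3686 × 10⁻⁴ s⁻².
N = √(2.3686 × 10⁻⁴) = 0.015390 rad s⁻¹ ≈ 0.0154 rad s⁻¹.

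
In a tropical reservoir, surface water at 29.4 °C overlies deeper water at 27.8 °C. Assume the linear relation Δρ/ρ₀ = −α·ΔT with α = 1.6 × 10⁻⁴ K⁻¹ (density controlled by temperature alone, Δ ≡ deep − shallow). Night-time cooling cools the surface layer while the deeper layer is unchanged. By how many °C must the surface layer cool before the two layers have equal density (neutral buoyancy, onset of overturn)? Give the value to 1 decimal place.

1.6 °C

With temperature the only control, equal density requires T_surf′ = T_deep.
T_surf′ = 27.8 °C.
Cooling required: 29.4 − 27.8 = 1.6 °C.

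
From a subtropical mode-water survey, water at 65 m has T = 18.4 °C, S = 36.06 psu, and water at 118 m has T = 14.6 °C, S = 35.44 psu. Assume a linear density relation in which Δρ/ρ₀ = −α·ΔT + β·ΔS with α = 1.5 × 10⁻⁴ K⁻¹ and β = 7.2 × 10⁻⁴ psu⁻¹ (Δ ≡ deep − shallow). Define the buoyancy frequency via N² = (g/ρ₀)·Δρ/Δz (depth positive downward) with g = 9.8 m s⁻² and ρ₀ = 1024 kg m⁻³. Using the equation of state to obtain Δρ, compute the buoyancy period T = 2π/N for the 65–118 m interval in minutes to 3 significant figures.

ΔT = -3.8 K, ΔS = -0.62 psu (deep − shallow).
Δρ/ρ₀ = −αΔT + βΔS = 5.70 × 10⁻⁴ − 4.464 × 10⁻⁴ = 1.236 × 10⁻⁴, so Δρ ≈ 0.1266 kg m⁻³.
N² = (g/ρ₀)·Δρ/Δz = g·(Δρ/ρ₀)/Δz = 9.8 × 1.236 × 10⁻⁴ / 53 = 2.2854 × 10⁻⁵ s⁻².
N = √(2.2854 × 10⁻⁵) = 4.7806 × 10⁻³ rad s⁻¹ → T = 2π/N = 1.3143 × 10³ s = 21.905 min ≈ 21.9 min.

21.9 min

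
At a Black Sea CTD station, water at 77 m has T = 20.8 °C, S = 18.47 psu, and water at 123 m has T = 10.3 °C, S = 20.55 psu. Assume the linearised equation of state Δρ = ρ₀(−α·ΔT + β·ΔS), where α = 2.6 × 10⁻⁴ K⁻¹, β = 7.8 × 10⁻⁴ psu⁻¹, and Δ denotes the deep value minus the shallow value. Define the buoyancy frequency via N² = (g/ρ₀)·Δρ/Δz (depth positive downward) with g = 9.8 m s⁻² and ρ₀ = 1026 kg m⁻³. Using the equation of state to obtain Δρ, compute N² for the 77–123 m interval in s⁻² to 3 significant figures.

9.27 × 10⁻⁴ s⁻²

ΔT = -10.5 K, ΔS = +2.08 psu (deep − shallow).
Δρ/ρ₀ = −αΔT + βΔS = 2.73 × 10⁻³ + 1.6224 × 10⁻³ = 4.3524 × 10⁻³, so Δρ ≈ 4.466 kg m⁻³.
N² = (g/ρ₀)·Δρ/Δz = g·(Δρ/ρ₀)/Δz = 9.8 × 4.3524 × 10⁻³ / 46 = 9.2725 × 10⁻⁴ s⁻² ≈ 9.27 × 10⁻⁴ s⁻².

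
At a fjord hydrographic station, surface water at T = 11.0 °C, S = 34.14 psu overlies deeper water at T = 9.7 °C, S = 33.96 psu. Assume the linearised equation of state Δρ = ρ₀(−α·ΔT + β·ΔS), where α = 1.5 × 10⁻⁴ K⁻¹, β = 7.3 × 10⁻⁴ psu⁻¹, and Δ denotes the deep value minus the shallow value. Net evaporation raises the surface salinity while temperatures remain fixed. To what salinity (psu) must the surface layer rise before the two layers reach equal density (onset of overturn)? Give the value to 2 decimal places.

Neutral buoyancy requires −α(T_deep − T_surf) + β(S_deep − S_surf′) = 0.
S_surf′ = S_deep − (α/β)·ΔT = 33.96 − (1.5 × 10⁻⁴/7.3 × 10⁻⁴)·(-1.3) = 34.2271 psu.
Increase required: 34.2271 − 34.14 = 0.0871 psu.

34.23 psu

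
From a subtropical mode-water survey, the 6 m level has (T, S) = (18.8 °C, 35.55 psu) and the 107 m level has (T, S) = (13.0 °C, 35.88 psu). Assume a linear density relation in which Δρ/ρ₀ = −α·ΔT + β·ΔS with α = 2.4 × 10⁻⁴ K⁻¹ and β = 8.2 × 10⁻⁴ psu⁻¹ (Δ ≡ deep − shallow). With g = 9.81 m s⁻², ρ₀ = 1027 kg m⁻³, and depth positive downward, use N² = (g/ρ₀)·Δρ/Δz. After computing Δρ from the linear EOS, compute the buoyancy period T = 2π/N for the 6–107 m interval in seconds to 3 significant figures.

ΔT = -5.8 K, ΔS = +0.33 psu (deep − shallow).
Δρ/ρ₀ = −αΔT + βΔS = 1.392 × 10⁻³ + 2.706 × 10⁻⁴ = 1.6626 × 10⁻³, so Δρ ≈ 1.707 kg m⁻³.
N² = (g/ρ₀)·Δρ/Δz = g·(Δρ/ρ₀)/Δz = 9.81 × 1.6626 × 10⁻³ / 101 = 1.6149 × 10⁻⁴ s⁻².
N = √(1.6149 × 10⁻⁴) = 0.012708 rad s⁻¹ → T = 2π/N = 494.43 s ≈ 494 s.

494 s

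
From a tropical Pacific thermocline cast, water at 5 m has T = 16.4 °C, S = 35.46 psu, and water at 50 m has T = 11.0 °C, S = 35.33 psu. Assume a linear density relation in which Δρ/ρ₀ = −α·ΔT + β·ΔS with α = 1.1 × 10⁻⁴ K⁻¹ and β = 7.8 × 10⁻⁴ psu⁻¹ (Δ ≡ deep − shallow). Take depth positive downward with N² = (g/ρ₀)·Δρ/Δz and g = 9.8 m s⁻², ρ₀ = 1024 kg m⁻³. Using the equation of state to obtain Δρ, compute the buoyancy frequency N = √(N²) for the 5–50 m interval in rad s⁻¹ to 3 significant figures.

0.0104 rad s⁻¹

ΔT = -5.4 K, ΔS = -0.13 psu (deep − shallow).
Δρ/ρ₀ = −αΔT + βΔS = 5.94 × 10⁻⁴ − 1.014 × 10⁻⁴ = 4.926 × 10⁻⁴, so Δρ ≈ 0.5044 kg m⁻³.
N² = (g/ρ₀)·Δρ/Δz = g·(Δρ/ρ₀)/Δz = 9.8 × 4.926 × 10⁻⁴ / 45 = 1.0728 × 10⁻⁴ s⁻².
N = √(1.0728 × 10⁻⁴) = 0.010358 rad s⁻¹ ≈ 0.0104 rad s⁻¹.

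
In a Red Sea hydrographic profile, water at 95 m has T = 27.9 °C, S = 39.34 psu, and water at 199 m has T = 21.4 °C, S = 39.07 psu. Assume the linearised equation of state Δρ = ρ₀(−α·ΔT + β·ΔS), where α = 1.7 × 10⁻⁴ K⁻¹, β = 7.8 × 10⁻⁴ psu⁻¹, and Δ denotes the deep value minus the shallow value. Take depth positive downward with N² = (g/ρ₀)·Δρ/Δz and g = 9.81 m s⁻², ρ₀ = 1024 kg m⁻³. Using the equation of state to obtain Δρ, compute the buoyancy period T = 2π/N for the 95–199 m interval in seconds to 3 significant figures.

684 s

ΔT = -6.5 K, ΔS = -0.27 psu (deep − shallow).
Δρ/ρ₀ = −αΔT + βΔS = 1.105 × 10⁻³ − 2.106 × 10⁻⁴ = 8.944 × 10⁻⁴, so Δρ ≈ 0.9159 kg m⁻³.
N² = (g/ρ₀)·Δρ/Δz = g·(Δρ/ρ₀)/Δz = 9.81 × 8.944 × 10⁻⁴ / 104 = 8.4366 × 10⁻⁵ s⁻².
N = √(8.4366 × 10⁻⁵) = 9.1851 × 10⁻³ rad s⁻¹ → T = 2π/N = 684.06 s ≈ 684 s.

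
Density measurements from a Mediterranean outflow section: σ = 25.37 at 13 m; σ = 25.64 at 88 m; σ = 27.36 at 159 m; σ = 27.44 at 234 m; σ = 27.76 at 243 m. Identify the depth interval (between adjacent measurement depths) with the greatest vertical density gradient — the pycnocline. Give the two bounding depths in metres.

Compute the density gradient over each adjacent pair:
  13–88 m: Δρ/Δz = 0.27/75 = 3.6 × 10⁻³ kg m⁻⁴
  88–159 m: Δρ/Δz = 1.72/71 = 0.024 kg m⁻⁴
  159–234 m: Δρ/Δz = 0.08/75 = 1.1 × 10⁻³ kg m⁻⁴
  234–243 m: Δρ/Δz = 0.32/9 = 0.036 kg m⁻⁴
The largest gradient is in the 234–243 m interval — the pycnocline.

234–243 m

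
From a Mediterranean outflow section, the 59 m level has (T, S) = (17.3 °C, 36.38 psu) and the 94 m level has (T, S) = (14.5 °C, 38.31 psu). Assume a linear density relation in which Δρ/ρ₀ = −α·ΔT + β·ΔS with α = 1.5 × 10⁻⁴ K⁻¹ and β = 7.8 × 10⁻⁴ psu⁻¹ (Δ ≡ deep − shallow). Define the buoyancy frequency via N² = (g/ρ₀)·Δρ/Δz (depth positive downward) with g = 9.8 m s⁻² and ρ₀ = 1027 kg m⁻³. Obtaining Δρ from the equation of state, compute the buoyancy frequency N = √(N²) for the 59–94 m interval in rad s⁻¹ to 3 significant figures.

ΔT = -2.8 K, ΔS = +1.93 psu (deep − shallow).
Δρ/ρ₀ = −αΔT + βΔS = 4.20 × 10⁻⁴ + 1.5054 × 10⁻³ = 1.9254 × 10⁻³, so Δρ ≈ 1.977 kg m⁻³.
N² = (g/ρ₀)·Δρ/Δz = g·(Δρ/ρ₀)/Δz = 9.8 × 1.9254 × 10⁻³ / 35 = 5.3911 × 10⁻⁴ s⁻².
N = √(5.3911 × 10⁻⁴) = 0.023219 rad s⁻¹ ≈ 0.0232 rad s⁻¹.

0.0232 rad s⁻¹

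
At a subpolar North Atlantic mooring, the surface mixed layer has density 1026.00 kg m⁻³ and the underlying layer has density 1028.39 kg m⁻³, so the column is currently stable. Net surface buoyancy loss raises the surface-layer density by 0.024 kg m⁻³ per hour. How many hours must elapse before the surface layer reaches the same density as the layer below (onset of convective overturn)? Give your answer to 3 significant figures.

99.6 hours

Density deficit of the surface layer: 1028.39 − 1026.00 = 2.39 kg m⁻³.
Required change = 2.39 / 0.024 = 99.6 hours.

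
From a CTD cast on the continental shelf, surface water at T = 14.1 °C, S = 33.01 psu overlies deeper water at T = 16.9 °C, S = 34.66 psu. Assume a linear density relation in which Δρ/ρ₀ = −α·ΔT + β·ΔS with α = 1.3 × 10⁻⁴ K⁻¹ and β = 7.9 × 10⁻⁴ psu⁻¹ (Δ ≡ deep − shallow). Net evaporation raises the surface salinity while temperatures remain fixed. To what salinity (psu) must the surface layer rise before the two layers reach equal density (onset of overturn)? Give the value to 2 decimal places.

34.20 psu

Neutral buoyancy requires −α(T_deep − T_surf) + β(S_deep − S_surf′) = 0.
S_surf′ = S_deep − (α/β)·ΔT = 34.66 − (1.3 × 10⁻⁴/7.9 × 10⁻⁴)·(+2.8) = 34.1992 psu.
Increase required: 34.1992 − 33.01 = 1.1892 psu.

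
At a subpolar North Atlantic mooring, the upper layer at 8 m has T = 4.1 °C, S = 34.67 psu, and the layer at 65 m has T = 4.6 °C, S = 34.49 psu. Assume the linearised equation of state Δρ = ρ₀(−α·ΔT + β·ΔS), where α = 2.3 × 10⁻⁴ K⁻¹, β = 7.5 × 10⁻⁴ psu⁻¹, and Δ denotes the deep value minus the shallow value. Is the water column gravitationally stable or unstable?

ΔT = 4.6 − 4.1 = +0.5 K and ΔS = 34.49 − 34.67 = -0.18 psu (deep − shallow).
−αΔT = -1.15 × 10⁻⁴; βΔS = -1.35 × 10⁻⁴; sum Δρ/ρ₀ = -2.50 × 10⁻⁴.
Δρ/ρ₀ < 0, so Δρ < 0: deeper water is lighter → statically unstable; the column would overturn.

unstable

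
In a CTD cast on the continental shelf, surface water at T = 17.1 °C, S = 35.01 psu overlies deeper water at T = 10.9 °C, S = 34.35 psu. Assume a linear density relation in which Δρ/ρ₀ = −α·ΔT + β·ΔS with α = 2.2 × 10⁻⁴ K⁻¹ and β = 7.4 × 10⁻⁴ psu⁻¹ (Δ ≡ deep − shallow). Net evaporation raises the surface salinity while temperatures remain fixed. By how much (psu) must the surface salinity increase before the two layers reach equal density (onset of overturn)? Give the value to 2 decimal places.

1.18 psu

Neutral buoyancy requires −α(T_deep − T_surf) + β(S_deep − S_surf′) = 0.
S_surf′ = S_deep − (α/β)·ΔT = 34.35 − (2.2 × 10⁻⁴/7.4 × 10⁻⁴)·(-6.2) = 36.1932 psu.
Increase required: 36.1932 − 35.01 = 1.1832 psu.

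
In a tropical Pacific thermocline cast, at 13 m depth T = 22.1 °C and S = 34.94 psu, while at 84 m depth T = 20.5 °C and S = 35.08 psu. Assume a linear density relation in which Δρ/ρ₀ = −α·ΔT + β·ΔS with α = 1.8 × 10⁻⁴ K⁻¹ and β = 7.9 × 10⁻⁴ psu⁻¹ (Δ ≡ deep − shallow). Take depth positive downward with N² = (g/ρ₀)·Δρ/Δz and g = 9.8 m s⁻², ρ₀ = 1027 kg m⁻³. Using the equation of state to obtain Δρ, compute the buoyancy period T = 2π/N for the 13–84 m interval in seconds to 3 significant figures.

847 s

ΔT = -1.6 K, ΔS = +0.14 psu (deep − shallow).
Δρ/ρ₀ = −αΔT + βΔS = 2.88 × 10⁻⁴ + 1.106 × 10⁻⁴ = 3.986 × 10⁻⁴, so Δρ ≈ 0.4094 kg m⁻³.
N² = (g/ρ₀)·Δρ/Δz = g·(Δρ/ρ₀)/Δz = 9.8 × 3.986 × 10⁻⁴ / 71 = 5.5018 × 10⁻⁵ s⁻².
N = √(5.5018 × 10⁻⁵) = 7.4174 × 10⁻³ rad s⁻¹ → T = 2π/N = 847.09 s ≈ 847 s.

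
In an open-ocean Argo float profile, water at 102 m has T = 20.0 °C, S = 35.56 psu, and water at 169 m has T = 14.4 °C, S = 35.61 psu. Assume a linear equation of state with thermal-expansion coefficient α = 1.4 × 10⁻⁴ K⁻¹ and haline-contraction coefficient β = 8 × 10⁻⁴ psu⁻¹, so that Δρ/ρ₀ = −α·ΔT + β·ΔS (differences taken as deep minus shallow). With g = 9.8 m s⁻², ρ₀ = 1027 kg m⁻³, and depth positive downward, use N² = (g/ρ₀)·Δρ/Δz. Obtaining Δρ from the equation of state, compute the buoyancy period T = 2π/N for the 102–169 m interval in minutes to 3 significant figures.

ΔT = -5.6 K, ΔS = +0.05 psu (deep − shallow).
Δρ/ρ₀ = −αΔT + βΔS = 7.84 × 10⁻⁴ + 4.00 × 10⁻⁵ = 8.24 × 10⁻⁴, so Δρ ≈ 0.8462 kg m⁻³.
N² = (g/ρ₀)·Δρ/Δz = g·(Δρ/ρ₀)/Δz = 9.8 × 8.24 × 10⁻⁴ / 67 = 1.2053 × 10⁻⁴ s⁻².
N = √(1.2053 × 10⁻⁴) = 0.010979 rad s⁻¹ → T = 2π/N = 572.29 s = 9.5382 min ≈ 9.54 min.

9.54 min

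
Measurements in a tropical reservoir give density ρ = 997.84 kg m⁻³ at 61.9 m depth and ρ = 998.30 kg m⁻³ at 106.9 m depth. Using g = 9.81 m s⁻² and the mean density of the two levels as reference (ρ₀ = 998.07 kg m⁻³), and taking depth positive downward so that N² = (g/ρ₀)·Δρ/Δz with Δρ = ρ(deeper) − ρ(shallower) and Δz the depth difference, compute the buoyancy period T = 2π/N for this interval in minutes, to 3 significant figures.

10.4 min

Δρ = 998.30 − 997.84 = 0.46 kg m⁻³ over Δz = 106.9 − 61.9 = 45 m.
N² = (9.81/998.07) × (0.46/45) = 1.0047 × 10⁻⁴ s⁻².
N = √(1.0047 × 10⁻⁴) = 0.010023 rad s⁻¹, so T = 2π/N = 626.88 s = 10.448 min ≈ 10.4 min.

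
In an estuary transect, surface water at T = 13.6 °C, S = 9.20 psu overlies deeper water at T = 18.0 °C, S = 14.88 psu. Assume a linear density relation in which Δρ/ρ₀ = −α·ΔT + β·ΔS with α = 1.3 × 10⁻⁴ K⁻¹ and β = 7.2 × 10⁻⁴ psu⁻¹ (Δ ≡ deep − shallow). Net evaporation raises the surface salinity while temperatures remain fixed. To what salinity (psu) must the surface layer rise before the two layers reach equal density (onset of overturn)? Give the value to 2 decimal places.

14.09 psu

Neutral buoyancy requires −α(T_deep − T_surf) + β(S_deep − S_surf′) = 0.
S_surf′ = S_deep − (α/β)·ΔT = 14.88 − (1.3 × 10⁻⁴/7.2 × 10⁻⁴)·(+4.4) = 14.0856 psu.
Increase required: 14.0856 − 9.20 = 4.8856 psu.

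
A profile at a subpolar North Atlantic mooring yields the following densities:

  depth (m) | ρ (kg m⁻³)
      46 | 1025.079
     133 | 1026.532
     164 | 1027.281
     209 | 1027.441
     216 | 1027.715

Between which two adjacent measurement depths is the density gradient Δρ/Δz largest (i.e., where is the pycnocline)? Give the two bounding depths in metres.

209–216 m

Compute the density gradient over each adjacent pair:
  46–133 m: Δρ/Δz = 1.453/87 = 0.017 kg m⁻⁴
  133–164 m: Δρ/Δz = 0.749/31 = 0.024 kg m⁻⁴
  164–209 m: Δρ/Δz = 0.160/45 = 3.6 × 10⁻³ kg m⁻⁴
  209–216 m: Δρ/Δz = 0.274/7 = 0.039 kg m⁻⁴
The largest gradient is in the 209–216 m interval — the pycnocline.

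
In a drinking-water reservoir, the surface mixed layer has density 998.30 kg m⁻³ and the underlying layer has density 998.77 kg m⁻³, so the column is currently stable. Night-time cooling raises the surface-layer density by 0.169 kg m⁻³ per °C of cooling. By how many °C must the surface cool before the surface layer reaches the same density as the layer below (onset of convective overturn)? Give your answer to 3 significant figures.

2.78 °C

Density deficit of the surface layer: 998.77 − 998.30 = 0.47 kg m⁻³.
Required change = 0.47 / 0.169 = 2.78 °C.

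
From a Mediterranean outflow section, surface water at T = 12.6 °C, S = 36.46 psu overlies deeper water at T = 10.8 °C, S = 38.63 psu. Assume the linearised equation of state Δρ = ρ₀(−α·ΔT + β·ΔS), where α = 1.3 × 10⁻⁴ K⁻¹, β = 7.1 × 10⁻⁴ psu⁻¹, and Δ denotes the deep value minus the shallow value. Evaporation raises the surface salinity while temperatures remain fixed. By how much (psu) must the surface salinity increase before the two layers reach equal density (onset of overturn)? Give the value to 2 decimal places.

2.50 psu

Neutral buoyancy requires −α(T_deep − T_surf) + β(S_deep − S_surf′) = 0.
S_surf′ = S_deep − (α/β)·ΔT = 38.63 − (1.3 × 10⁻⁴/7.1 × 10⁻⁴)·(-1.8) = 38.9596 psu.
Increase required: 38.9596 − 36.46 = 2.4996 psu.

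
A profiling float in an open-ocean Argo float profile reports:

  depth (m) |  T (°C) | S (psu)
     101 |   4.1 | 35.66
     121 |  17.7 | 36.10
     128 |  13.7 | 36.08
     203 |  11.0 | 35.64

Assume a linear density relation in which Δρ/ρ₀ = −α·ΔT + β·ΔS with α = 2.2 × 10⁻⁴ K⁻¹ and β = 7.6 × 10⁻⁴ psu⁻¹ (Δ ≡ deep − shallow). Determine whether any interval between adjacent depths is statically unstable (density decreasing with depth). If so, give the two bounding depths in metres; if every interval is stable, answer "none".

Evaluate Δρ/ρ₀ = −αΔT + βΔS across each adjacent pair:
  101–121 m: −αΔT+βΔS = −(2.2 × 10⁻⁴)(+13.6)+(7.6 × 10⁻⁴)(+0.44) = -2.7 × 10⁻³ → UNSTABLE
  121–128 m: −αΔT+βΔS = −(2.2 × 10⁻⁴)(-4.0)+(7.6 × 10⁻⁴)(-0.02) = 8.6 × 10⁻⁴ → stable
  128–203 m: −αΔT+βΔS = −(2.2 × 10⁻⁴)(-2.7)+(7.6 × 10⁻⁴)(-0.44) = 2.6 × 10⁻⁴ → stable
The 101–121 m interval has Δρ < 0: lighter water underlies denser water.

101–121 m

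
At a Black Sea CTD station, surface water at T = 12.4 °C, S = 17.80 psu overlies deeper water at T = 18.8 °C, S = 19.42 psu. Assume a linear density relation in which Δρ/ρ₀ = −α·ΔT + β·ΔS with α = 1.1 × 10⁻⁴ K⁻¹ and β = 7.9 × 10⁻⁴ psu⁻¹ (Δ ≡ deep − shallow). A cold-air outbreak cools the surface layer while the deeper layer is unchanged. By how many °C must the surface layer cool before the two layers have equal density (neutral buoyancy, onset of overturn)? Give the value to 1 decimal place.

Neutral buoyancy requires Δρ = 0, i.e. −α(T_deep − T_surf′) + β(S_deep − S_surf) = 0.
T_surf′ = T_deep − (β/α)·ΔS = 18.8 − (7.9 × 10⁻⁴/1.1 × 10⁻⁴)·(+1.62) = 7.165 °C.
Cooling required: 12.4 − (7.165) = 5.235 °C.

5.2 °C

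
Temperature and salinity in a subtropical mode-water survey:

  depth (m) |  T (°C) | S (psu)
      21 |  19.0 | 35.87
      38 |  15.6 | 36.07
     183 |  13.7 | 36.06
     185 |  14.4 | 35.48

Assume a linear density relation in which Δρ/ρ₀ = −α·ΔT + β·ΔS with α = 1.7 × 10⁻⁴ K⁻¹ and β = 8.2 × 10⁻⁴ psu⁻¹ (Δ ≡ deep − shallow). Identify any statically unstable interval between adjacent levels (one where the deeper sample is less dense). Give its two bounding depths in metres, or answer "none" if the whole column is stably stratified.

Evaluate Δρ/ρ₀ = −αΔT + βΔS across each adjacent pair:
  21–38 m: −αΔT+βΔS = −(1.7 × 10⁻⁴)(-3.4)+(8.2 × 10⁻⁴)(+0.20) = 7.4 × 10⁻⁴ → stable
  38–183 m: −αΔT+βΔS = −(1.7 × 10⁻⁴)(-1.9)+(8.2 × 10⁻⁴)(-0.01) = 3.1 × 10⁻⁴ → stable
  183–185 m: −αΔT+βΔS = −(1.7 × 10⁻⁴)(+0.7)+(8.2 × 10⁻⁴)(-0.58) = -5.9 × 10⁻⁴ → UNSTABLE
The 183–185 m interval has Δρ < 0: lighter water underlies denser water.

183–185 m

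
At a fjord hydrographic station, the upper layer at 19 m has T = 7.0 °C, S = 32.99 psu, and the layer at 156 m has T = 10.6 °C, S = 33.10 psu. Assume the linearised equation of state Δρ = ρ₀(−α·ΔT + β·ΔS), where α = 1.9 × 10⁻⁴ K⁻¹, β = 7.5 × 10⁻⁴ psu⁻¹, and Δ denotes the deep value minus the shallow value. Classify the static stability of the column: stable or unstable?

unstable

ΔT = 10.6 − 7.0 = +3.6 K and ΔS = 33.10 − 32.99 = +0.11 psu (deep − shallow).
−αΔT = -6.84 × 10⁻⁴; βΔS = 8.25 × 10⁻⁵; sum Δρ/ρ₀ = -6.015 × 10⁻⁴.
Δρ/ρ₀ < 0, so Δρ < 0: deeper water is lighter → statically unstable; the column would overturn.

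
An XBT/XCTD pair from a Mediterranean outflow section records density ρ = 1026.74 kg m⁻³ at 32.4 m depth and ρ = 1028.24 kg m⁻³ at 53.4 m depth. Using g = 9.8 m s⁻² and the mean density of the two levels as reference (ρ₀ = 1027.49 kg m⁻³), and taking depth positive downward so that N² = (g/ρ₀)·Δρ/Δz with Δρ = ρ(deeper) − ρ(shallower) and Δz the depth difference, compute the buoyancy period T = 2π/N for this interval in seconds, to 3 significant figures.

Δρ = 1028.24 − 1026.74 = 1.50 kg m⁻³ over Δz = 53.4 − 32.4 = 21 m.
N² = (9.8/1027.49) × (1.50/21) = 6.8127 × 10⁻⁴ s⁻².
N = √(6.8127 × 10⁻⁴) = 0.026101 rad s⁻¹, so T = 2π/N = 240.73 s ≈ 241 s.

241 s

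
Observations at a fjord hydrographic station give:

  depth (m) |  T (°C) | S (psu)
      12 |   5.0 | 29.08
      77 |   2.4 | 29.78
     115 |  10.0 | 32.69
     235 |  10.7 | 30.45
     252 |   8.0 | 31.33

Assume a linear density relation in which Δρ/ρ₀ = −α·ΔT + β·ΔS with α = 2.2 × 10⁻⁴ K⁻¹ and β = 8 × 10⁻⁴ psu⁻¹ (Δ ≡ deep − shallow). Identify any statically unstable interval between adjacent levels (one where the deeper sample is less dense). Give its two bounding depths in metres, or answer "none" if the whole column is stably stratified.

115–235 m

Evaluate Δρ/ρ₀ = −αΔT + βΔS across each adjacent pair:
  12–77 m: −αΔT+βΔS = −(2.2 × 10⁻⁴)(-2.6)+(8 × 10⁻⁴)(+0.70) = 1.1 × 10⁻³ → stable
  77–115 m: −αΔT+βΔS = −(2.2 × 10⁻⁴)(+7.6)+(8 × 10⁻⁴)(+2.91) = 6.6 × 10⁻⁴ → stable
  115–235 m: −αΔT+βΔS = −(2.2 × 10⁻⁴)(+0.7)+(8 × 10⁻⁴)(-2.24) = -1.9 × 10⁻³ → UNSTABLE
  235–252 m: −αΔT+βΔS = −(2.2 × 10⁻⁴)(-2.7)+(8 × 10⁻⁴)(+0.88) = 1.3 × 10⁻³ → stable
The 115–235 m interval has Δρ < 0: lighter water underlies denser water.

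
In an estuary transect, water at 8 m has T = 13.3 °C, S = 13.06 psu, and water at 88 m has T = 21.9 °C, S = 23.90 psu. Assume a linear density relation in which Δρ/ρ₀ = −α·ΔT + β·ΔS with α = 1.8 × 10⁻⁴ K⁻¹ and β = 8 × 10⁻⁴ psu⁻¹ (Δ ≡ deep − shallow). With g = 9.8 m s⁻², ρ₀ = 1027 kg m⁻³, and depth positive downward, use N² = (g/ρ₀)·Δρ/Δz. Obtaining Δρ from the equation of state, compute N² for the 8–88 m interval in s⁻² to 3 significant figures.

ΔT = +8.6 K, ΔS = +10.84 psu (deep − shallow).
Δρ/ρ₀ = −αΔT + βΔS = -1.548 × 10⁻³ + 8.672 × 10⁻³ = 7.124 × 10⁻³, so Δρ ≈ 7.316 kg m⁻³.
N² = (g/ρ₀)·Δρ/Δz = g·(Δρ/ρ₀)/Δz = 9.8 × 7.124 × 10⁻³ / 80 = 8.7269 × 10⁻⁴ s⁻² ≈ 8.73 × 10⁻⁴ s⁻².

8.73 × 10⁻⁴ s⁻²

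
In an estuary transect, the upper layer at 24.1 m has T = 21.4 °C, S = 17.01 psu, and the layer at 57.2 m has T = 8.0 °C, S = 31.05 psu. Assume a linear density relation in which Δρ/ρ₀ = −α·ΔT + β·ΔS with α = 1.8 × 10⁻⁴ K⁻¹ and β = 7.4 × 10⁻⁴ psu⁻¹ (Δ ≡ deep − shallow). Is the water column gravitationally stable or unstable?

ΔT = 8.0 − 21.4 = -13.4 K and ΔS = 31.05 − 17.01 = +14.04 psu (deep − shallow).
−αΔT = 2.412 × 10⁻³; βΔS = 0.0103896; sum Δρ/ρ₀ = 0.0128016.
Δρ/ρ₀ > 0, so Δρ > 0: deeper water is denser → statically stable.

stable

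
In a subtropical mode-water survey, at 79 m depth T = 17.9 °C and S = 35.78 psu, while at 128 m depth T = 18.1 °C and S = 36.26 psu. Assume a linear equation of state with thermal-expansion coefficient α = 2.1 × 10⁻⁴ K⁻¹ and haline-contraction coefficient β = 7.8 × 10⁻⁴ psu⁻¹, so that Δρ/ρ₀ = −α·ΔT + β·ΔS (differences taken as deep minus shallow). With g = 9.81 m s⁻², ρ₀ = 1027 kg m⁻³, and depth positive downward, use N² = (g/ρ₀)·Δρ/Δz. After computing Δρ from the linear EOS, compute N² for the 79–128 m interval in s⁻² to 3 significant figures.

ΔT = +0.2 K, ΔS = +0.48 psu (deep − shallow).
Δρ/ρ₀ = −αΔT + βΔS = -4.20 × 10⁻⁵ + 3.744 × 10⁻⁴ = 3.324 × 10⁻⁴, so Δρ ≈ 0.3414 kg m⁻³.
N² = (g/ρ₀)·Δρ/Δz = g·(Δρ/ρ₀)/Δz = 9.81 × 3.324 × 10⁻⁴ / 49 = 6.6548 × 10⁻⁵ s⁻² ≈ 6.65 × 10⁻⁵ s⁻².

6.65 × 10⁻⁵ s⁻²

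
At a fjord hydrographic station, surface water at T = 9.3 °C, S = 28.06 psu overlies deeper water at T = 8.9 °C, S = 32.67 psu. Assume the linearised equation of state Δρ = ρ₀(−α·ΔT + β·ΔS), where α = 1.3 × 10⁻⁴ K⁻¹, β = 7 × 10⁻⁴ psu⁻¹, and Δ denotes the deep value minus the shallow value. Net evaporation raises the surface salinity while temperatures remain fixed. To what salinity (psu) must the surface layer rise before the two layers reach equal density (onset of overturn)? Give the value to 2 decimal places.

32.74 psu

Neutral buoyancy requires −α(T_deep − T_surf) + β(S_deep − S_surf′) = 0.
S_surf′ = S_deep − (α/β)·ΔT = 32.67 − (1.3 × 10⁻⁴/7 × 10⁻⁴)·(-0.4) = 32.7443 psu.
Increase required: 32.7443 − 28.06 = 4.6843 psu.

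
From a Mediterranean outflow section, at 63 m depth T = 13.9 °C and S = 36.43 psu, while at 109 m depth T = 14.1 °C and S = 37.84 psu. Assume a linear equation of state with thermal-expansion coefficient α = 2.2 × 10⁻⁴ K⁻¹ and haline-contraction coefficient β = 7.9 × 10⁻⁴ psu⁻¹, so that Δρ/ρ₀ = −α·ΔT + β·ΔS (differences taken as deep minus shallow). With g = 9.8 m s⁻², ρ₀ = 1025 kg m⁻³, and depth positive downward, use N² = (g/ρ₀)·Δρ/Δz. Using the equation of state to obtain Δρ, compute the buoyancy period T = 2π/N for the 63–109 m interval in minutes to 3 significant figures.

ΔT = +0.2 K, ΔS = +1.41 psu (deep − shallow).
Δρ/ρ₀ = −αΔT + βΔS = -4.40 × 10⁻⁵ + 1.1139 × 10⁻³ = 1.0699 × 10⁻³, so Δρ ≈ 1.097 kg m⁻³.
N² = (g/ρ₀)·Δρ/Δz = g·(Δρ/ρ₀)/Δz = 9.8 × 1.0699 × 10⁻³ / 46 = 2.2794 × 10⁻⁴ s⁻².
N = √(2.2794 × 10⁻⁴) = 0.015098 rad s⁻¹ → T = 2π/N = 416.16 s = 6.9360 min ≈ 6.94 min.

6.94 min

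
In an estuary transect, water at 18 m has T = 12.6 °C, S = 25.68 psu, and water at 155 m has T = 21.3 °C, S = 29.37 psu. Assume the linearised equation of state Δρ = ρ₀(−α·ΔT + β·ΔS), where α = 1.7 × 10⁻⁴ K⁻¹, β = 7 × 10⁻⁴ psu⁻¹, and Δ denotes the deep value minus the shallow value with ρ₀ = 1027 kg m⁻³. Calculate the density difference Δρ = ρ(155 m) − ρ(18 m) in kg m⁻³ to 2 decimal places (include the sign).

+1.13 kg m⁻³

ΔT = +8.7 K, ΔS = +3.69 psu (deep − shallow).
Δρ/ρ₀ = −(1.7 × 10⁻⁴)(+8.7) + (7 × 10⁻⁴)(+3.69) = 1.104 × 10⁻³.
Δρ = 1027 × (1.104 × 10⁻³) = +1.13 kg m⁻³.
Positive Δρ: denser below, stable.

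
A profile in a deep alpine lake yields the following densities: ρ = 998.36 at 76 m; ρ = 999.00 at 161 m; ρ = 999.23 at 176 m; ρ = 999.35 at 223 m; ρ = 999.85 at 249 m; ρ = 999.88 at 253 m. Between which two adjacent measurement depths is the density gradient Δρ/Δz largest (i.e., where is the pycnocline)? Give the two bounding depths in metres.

Compute the density gradient over each adjacent pair:
  76–161 m: Δρ/Δz = 0.64/85 = 7.5 × 10⁻³ kg m⁻⁴
  161–176 m: Δρ/Δz = 0.23/15 = 0.015 kg m⁻⁴
  176–223 m: Δρ/Δz = 0.12/47 = 2.6 × 10⁻³ kg m⁻⁴
  223–249 m: Δρ/Δz = 0.50/26 = 0.019 kg m⁻⁴
  249–253 m: Δρ/Δz = 0.03/4 = 7.5 × 10⁻³ kg m⁻⁴
The largest gradient is in the 223–249 m interval — the pycnocline.

223–249 m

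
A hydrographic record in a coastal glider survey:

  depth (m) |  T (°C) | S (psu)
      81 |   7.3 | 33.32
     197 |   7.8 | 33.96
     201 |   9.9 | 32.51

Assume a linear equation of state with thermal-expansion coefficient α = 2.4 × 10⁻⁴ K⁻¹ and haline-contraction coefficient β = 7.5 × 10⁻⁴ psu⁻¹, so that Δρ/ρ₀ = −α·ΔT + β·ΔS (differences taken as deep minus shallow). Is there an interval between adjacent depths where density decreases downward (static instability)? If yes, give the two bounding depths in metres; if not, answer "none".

Evaluate Δρ/ρ₀ = −αΔT + βΔS across each adjacent pair:
  81–197 m: −αΔT+βΔS = −(2.4 × 10⁻⁴)(+0.5)+(7.5 × 10⁻⁴)(+0.64) = 3.6 × 10⁻⁴ → stable
  197–201 m: −αΔT+βΔS = −(2.4 × 10⁻⁴)(+2.1)+(7.5 × 10⁻⁴)(-1.45) = -1.6 × 10⁻³ → UNSTABLE
The 197–201 m interval has Δρ < 0: lighter water underlies denser water.

197–201 m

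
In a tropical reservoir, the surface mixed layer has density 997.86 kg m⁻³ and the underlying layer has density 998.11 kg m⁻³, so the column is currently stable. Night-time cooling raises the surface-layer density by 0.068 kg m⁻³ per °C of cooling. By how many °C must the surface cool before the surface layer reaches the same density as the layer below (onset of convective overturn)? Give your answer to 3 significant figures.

Density deficit of the surface layer: 998.11 − 997.86 = 0.25 kg m⁻³.
Required change = 0.25 / 0.068 = 3.68 °C.

3.68 °C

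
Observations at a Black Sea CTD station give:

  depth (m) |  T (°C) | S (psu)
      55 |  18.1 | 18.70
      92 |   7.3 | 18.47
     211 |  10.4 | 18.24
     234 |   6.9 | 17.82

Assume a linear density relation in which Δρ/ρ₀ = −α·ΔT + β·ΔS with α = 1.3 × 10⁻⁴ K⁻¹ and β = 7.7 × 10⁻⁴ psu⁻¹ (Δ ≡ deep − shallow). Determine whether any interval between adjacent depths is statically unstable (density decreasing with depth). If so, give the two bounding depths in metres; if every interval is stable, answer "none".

92–211 m

Evaluate Δρ/ρ₀ = −αΔT + βΔS across each adjacent pair:
  55–92 m: −αΔT+βΔS = −(1.3 × 10⁻⁴)(-10.8)+(7.7 × 10⁻⁴)(-0.23) = 1.2 × 10⁻³ → stable
  92–211 m: −αΔT+βΔS = −(1.3 × 10⁻⁴)(+3.1)+(7.7 × 10⁻⁴)(-0.23) = -5.8 × 10⁻⁴ → UNSTABLE
  211–234 m: −αΔT+βΔS = −(1.3 × 10⁻⁴)(-3.5)+(7.7 × 10⁻⁴)(-0.42) = 1.3 × 10⁻⁴ → stable
The 92–211 m interval has Δρ < 0: lighter water underlies denser water.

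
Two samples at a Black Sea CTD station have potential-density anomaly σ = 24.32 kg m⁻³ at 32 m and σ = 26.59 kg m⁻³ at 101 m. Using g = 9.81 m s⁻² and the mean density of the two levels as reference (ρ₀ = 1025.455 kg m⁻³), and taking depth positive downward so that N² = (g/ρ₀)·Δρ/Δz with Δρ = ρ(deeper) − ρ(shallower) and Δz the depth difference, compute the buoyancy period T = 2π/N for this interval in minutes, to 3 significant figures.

Δρ = 1026.59 − 1024.32 = 2.27 kg m⁻³ over Δz = 101 − 32 = 69 m.
N² = (9.81/1025.455) × (2.27/69) = 3.1472 × 10⁻⁴ s⁻².
N = √(3.1472 × 10⁻⁴) = 0.017740 rad s⁻¹, so T = 2π/N = 354.18 s = 5.9030 min ≈ 5.90 min.

5.90 min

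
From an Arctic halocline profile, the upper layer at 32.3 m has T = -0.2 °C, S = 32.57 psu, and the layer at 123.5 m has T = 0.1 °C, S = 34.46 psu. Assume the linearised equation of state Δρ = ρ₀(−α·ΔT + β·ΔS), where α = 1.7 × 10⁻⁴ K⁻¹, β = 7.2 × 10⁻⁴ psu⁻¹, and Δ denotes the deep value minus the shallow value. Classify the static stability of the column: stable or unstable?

ΔT = 0.1 − -0.2 = +0.3 K and ΔS = 34.46 − 32.57 = +1.89 psu (deep − shallow).
−αΔT = -5.10 × 10⁻⁵; βΔS = 1.3608 × 10⁻³; sum Δρ/ρ₀ = 1.3098 × 10⁻³.
Δρ/ρ₀ > 0, so Δρ > 0: deeper water is denser → statically stable.

stable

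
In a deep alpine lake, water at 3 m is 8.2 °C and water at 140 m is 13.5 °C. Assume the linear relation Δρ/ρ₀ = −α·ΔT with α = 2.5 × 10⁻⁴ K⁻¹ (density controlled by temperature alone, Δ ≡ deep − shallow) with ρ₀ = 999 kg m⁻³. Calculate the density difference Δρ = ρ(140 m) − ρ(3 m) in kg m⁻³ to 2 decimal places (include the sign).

ΔT = +5.3 K, Δρ/ρ₀ = −αΔT = -1.325 × 10⁻³.
Δρ = 999 × (-1.325 × 10⁻³) = -1.32 kg m⁻³.
Negative Δρ: lighter below, statically unstable.

-1.32 kg m⁻³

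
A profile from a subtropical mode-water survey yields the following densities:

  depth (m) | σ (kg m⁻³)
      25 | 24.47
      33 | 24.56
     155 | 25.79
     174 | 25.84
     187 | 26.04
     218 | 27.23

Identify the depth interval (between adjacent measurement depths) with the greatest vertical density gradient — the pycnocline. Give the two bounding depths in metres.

187–218 m

Compute the density gradient over each adjacent pair:
  25–33 m: Δρ/Δz = 0.09/8 = 0.011 kg m⁻⁴
  33–155 m: Δρ/Δz = 1.23/122 = 0.010 kg m⁻⁴
  155–174 m: Δρ/Δz = 0.05/19 = 2.6 × 10⁻³ kg m⁻⁴
  174–187 m: Δρ/Δz = 0.20/13 = 0.015 kg m⁻⁴
  187–218 m: Δρ/Δz = 1.19/31 = 0.038 kg m⁻⁴
The largest gradient is in the 187–218 m interval — the pycnocline.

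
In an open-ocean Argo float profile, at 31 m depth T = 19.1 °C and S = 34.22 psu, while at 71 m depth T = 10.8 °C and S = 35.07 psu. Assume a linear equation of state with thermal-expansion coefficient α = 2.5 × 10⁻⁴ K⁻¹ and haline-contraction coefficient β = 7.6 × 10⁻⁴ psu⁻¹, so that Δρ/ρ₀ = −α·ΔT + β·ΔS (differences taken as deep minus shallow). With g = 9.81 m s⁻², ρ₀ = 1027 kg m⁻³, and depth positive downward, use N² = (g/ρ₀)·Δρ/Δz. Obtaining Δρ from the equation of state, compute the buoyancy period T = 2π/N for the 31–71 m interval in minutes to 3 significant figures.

ΔT = -8.3 K, ΔS = +0.85 psu (deep − shallow).
Δρ/ρ₀ = −αΔT + βΔS = 2.075 × 10⁻³ + 6.46 × 10⁻⁴ = 2.721 × 10⁻³, so Δρ ≈ 2.794 kg m⁻³.
N² = (g/ρ₀)·Δρ/Δz = g·(Δρ/ρ₀)/Δz = 9.81 × 2.721 × 10⁻³ / 40 = 6.6733 × 10⁻⁴ s⁻².
N = √(6.6733 × 10⁻⁴) = 0.025833 rad s⁻¹ → T = 2π/N = 243.22 s = 4.0537 min ≈ 4.05 min.

4.05 min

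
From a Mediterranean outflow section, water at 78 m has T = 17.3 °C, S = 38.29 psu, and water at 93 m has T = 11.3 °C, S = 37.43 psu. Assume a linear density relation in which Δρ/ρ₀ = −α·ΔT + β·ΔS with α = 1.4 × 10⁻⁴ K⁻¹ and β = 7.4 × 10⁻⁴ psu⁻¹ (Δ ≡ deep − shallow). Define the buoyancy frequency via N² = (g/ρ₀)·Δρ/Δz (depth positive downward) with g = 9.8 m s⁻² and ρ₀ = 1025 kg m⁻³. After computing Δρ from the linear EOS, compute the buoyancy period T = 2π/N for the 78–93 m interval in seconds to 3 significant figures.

545 s

ΔT = -6.0 K, ΔS = -0.86 psu (deep − shallow).
Δρ/ρ₀ = −αΔT + βΔS = 8.40 × 10⁻⁴ − 6.364 × 10⁻⁴ = 2.036 × 10⁻⁴, so Δρ ≈ 0.2087 kg m⁻³.
N² = (g/ρ₀)·Δρ/Δz = g·(Δρ/ρ₀)/Δz = 9.8 × 2.036 × 10⁻⁴ / 15 = 1.3302 × 10⁻⁴ s⁻².
N = √(1.3302 × 10⁻⁴) = 0.011533 rad s⁻¹ → T = 2π/N = 544.80 s ≈ 545 s.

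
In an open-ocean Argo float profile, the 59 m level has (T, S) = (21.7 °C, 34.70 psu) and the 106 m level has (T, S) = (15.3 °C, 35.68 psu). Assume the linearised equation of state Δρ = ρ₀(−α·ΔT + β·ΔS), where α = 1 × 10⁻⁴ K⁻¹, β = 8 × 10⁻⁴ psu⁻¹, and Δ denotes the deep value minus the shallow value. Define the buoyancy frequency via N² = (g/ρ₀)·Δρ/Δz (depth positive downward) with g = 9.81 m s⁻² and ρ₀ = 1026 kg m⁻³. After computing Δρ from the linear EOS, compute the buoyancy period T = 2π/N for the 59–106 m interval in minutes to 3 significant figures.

6.07 min

ΔT = -6.4 K, ΔS = +0.98 psu (deep − shallow).
Δρ/ρ₀ = −αΔT + βΔS = 6.40 × 10⁻⁴ + 7.84 × 10⁻⁴ = 1.424 × 10⁻³, so Δρ ≈ 1.461 kg m⁻³.
N² = (g/ρ₀)·Δρ/Δz = g·(Δρ/ρ₀)/Δz = 9.81 × 1.424 × 10⁻³ / 47 = 2.9722 × 10⁻⁴ s⁻².
N = √(2.9722 × 10⁻⁴) = 0.017240 rad s⁻¹ → T = 2π/N = 364.45 s = 6.0742 min ≈ 6.07 min.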